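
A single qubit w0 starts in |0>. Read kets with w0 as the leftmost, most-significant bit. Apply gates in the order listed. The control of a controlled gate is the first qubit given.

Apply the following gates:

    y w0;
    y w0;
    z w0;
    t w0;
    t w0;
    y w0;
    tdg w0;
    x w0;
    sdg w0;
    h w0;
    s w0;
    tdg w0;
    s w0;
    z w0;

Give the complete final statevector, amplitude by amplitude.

The resulting statevector has amplitude sqrt(2)*exp(I*pi/4)/2 on |0>, sqrt(2)/2 on |1>.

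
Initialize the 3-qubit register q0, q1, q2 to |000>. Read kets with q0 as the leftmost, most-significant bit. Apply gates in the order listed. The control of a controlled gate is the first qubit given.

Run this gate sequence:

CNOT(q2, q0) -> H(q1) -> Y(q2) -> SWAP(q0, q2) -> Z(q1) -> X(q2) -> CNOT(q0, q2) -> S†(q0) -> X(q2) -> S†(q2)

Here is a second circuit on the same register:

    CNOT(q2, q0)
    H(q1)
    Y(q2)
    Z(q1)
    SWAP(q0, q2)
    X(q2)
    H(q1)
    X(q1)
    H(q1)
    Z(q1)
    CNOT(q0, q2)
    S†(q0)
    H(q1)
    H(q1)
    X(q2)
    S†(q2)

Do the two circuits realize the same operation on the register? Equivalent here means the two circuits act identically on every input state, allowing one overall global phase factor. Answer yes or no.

Yes, they are equivalent — the unitaries differ by at most a global phase.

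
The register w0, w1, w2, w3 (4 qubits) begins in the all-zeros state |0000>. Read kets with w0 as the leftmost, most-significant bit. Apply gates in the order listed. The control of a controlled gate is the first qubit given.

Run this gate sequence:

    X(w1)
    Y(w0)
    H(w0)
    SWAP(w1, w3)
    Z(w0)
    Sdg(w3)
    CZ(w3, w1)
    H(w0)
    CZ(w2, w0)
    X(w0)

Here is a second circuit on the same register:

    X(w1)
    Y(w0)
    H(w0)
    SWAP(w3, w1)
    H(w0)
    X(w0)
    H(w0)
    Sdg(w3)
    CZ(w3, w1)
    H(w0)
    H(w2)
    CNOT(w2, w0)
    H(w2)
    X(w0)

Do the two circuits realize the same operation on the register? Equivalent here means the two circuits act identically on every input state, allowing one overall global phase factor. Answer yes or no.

No, they are not equivalent — no single phase factor reconciles the two unitaries.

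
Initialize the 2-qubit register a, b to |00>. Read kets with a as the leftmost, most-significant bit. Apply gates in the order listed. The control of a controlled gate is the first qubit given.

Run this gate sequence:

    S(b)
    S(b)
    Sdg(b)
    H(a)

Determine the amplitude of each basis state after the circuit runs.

The final amplitudes are sqrt(2)/2 on |00>, 0 on |01>, sqrt(2)/2 on |10>, 0 on |11>. Key observation: steps 2-3 multiply out to the identity, so the circuit reduces to the remaining gates.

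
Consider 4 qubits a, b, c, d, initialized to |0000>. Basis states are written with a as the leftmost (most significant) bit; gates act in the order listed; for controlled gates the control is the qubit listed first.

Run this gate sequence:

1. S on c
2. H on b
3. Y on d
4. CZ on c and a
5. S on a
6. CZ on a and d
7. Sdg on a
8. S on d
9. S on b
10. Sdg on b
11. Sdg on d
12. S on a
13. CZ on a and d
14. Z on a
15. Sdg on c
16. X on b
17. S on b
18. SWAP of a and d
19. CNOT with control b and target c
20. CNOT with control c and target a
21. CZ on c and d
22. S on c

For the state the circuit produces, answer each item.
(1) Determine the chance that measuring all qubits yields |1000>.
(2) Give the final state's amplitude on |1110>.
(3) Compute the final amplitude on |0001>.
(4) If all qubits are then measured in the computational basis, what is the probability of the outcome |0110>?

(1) Outcome |1000> occurs with probability 1/2. Key observation: gates 6-13 undo each other exactly, leaving only the rest of the circuit to track.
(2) The final state's coefficient on |1110> equals 0.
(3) The final state's coefficient on |0001> equals 0.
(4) A full measurement returns |0110> with probability 1/2.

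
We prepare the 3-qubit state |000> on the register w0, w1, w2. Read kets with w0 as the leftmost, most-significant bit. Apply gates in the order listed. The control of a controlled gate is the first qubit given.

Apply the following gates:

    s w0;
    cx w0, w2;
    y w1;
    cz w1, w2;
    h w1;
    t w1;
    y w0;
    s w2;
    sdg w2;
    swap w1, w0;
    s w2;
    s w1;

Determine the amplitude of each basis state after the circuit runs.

After the circuit, the state carries amplitude -sqrt(2)*I/2 on |010>, sqrt(2)*exp(3*I*pi/4)/2 on |110>, and 0 on every other basis state. Key observation: the block from step 8 through step 9 cancels to the identity and can be dropped.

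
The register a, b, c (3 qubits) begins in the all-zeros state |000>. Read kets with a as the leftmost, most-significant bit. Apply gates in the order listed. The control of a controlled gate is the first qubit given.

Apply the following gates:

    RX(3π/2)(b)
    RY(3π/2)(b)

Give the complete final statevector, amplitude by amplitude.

After the circuit, the state carries amplitude 1/2 + I/2 on |000>, -1/2 + I/2 on |010>, and 0 on every other basis state.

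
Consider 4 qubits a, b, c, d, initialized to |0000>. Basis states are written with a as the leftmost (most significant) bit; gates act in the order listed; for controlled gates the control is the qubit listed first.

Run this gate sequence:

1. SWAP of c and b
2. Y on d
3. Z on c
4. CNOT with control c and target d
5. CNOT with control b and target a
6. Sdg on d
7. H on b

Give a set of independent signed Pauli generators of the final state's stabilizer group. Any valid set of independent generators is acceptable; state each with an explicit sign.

One valid set of independent stabilizer generators is +IXII, +ZIII, +IIZI, -IIIZ (any independent generating set of the same group is equally correct).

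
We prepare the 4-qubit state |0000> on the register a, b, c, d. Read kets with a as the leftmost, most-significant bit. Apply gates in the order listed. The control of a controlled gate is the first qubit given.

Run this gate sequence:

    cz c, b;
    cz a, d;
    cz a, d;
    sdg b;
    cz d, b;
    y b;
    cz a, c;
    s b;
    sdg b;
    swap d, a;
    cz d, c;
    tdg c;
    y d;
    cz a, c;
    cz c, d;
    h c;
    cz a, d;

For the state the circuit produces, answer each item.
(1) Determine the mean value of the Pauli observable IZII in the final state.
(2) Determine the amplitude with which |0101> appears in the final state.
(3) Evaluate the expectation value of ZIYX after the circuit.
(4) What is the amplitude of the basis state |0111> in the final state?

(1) The expectation value of IZII is -1. Key observation: gates 2-3 undo each other exactly, leaving only the rest of the circuit to track.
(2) The final state's coefficient on |0101> equals -sqrt(2)/2.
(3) The observable ZIYX averages to 0.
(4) |0111> carries amplitude -sqrt(2)/2 in the final state.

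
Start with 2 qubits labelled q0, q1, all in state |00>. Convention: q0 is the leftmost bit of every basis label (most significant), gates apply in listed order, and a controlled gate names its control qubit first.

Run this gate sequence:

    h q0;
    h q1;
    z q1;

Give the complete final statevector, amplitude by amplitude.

The final amplitudes are 1/2 on |00>, -1/2 on |01>, 1/2 on |10>, -1/2 on |11>.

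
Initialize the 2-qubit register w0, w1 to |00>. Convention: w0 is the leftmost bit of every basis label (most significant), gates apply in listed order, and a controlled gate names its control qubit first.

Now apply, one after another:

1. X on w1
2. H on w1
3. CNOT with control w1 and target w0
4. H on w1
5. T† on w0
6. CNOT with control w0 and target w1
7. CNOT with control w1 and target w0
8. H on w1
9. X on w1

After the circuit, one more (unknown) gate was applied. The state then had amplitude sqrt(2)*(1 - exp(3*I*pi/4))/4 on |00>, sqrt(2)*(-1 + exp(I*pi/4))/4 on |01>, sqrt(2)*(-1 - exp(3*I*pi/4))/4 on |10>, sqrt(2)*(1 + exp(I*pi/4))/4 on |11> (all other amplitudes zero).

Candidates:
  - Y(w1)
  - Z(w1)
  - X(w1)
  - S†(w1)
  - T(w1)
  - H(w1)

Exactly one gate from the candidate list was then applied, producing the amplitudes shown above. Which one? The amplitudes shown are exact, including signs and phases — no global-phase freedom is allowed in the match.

It was T(w1) that produced the state shown.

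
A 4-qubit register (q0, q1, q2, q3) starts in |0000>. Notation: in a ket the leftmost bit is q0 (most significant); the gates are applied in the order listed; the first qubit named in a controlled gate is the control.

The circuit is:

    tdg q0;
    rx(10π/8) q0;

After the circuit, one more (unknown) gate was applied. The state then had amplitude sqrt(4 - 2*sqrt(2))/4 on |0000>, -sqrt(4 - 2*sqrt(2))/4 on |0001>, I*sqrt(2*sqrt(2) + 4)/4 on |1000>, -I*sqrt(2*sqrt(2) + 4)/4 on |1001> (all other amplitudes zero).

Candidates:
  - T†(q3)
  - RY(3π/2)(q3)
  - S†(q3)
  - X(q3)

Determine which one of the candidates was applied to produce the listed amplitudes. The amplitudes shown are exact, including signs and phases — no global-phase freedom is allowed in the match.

It was RY(3π/2)(q3) that produced the state shown.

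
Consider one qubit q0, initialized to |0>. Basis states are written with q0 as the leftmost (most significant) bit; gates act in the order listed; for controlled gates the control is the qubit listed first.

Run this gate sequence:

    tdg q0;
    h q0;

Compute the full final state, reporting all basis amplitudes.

The final amplitudes are sqrt(2)/2 on |0>, sqrt(2)/2 on |1>.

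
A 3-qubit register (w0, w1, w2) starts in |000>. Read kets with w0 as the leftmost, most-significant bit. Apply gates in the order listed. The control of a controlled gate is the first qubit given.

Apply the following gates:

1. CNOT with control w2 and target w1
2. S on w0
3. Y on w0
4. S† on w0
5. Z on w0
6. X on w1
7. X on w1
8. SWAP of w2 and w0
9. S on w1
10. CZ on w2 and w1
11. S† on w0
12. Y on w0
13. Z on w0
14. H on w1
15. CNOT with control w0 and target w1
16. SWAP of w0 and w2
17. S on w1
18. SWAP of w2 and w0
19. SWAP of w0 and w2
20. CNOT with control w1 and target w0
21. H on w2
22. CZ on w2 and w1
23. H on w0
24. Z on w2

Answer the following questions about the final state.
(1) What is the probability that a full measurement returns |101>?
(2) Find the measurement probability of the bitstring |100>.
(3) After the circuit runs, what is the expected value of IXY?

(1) Outcome |101> occurs with probability 1/8.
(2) The probability of measuring |100> is 1/8.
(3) The observable IXY averages to 0.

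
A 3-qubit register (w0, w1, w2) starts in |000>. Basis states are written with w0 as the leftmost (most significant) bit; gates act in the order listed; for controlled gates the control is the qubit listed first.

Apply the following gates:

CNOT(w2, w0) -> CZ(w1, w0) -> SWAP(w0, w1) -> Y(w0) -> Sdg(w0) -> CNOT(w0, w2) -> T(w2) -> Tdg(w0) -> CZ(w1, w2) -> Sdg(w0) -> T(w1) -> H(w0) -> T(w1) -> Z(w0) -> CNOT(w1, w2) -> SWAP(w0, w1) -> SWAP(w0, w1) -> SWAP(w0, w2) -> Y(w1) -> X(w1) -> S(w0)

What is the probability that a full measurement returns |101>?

A full measurement returns |101> with probability 1/2.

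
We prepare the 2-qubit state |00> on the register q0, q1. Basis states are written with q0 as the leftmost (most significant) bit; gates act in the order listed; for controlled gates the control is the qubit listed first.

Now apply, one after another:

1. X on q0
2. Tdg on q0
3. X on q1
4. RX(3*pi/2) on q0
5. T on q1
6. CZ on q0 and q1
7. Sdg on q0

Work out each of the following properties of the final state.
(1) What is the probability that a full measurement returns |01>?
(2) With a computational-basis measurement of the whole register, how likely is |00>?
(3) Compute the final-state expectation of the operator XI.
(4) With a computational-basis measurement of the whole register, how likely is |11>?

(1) A full measurement returns |01> with probability 1/2.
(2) A full measurement returns |00> with probability 0.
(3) The expectation value of XI is 1.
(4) The probability of measuring |11> is 1/2.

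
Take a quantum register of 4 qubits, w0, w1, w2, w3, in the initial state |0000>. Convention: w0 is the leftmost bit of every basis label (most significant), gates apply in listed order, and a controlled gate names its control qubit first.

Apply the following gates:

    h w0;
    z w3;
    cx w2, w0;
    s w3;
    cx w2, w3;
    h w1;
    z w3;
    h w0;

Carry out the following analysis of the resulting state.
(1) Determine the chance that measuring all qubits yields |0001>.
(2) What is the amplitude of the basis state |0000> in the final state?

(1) A full measurement returns |0001> with probability 0.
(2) The final state's coefficient on |0000> equals sqrt(2)/2.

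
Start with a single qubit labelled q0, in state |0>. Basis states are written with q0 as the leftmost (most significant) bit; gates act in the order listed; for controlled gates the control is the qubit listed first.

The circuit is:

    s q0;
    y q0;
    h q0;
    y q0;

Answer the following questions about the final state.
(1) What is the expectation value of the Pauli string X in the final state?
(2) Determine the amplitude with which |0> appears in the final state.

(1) In the final state, X has expectation 1.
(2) |0> carries amplitude -sqrt(2)/2 in the final state.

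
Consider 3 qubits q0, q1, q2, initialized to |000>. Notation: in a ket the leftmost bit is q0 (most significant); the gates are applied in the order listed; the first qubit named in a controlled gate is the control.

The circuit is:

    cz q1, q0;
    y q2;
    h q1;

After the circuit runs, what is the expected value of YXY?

The expectation value of YXY is 0.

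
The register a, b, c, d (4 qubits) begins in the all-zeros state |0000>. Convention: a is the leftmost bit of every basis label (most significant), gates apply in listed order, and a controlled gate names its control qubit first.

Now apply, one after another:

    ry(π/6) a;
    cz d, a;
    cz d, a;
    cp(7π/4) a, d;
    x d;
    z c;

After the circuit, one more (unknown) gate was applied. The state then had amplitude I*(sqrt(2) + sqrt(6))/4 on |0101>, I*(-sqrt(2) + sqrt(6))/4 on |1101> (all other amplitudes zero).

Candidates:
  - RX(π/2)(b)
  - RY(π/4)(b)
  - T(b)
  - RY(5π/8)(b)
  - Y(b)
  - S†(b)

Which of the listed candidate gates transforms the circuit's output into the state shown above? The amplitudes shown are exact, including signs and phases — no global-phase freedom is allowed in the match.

The unique candidate consistent with the amplitudes is Y(b). Key observation: the block from step 2 through step 3 cancels to the identity and can be dropped.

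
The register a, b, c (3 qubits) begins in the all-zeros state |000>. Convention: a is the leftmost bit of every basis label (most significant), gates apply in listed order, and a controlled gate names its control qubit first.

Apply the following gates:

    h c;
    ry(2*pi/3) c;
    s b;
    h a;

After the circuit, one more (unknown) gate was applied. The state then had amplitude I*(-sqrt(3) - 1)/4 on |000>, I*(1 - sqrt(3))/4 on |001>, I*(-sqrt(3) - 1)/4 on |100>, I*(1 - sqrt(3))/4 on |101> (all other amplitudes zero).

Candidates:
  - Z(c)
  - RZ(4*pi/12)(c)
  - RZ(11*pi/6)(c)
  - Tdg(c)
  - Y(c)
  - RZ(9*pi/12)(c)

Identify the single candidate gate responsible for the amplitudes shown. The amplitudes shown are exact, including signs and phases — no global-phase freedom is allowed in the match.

The unique candidate consistent with the amplitudes is Y(c).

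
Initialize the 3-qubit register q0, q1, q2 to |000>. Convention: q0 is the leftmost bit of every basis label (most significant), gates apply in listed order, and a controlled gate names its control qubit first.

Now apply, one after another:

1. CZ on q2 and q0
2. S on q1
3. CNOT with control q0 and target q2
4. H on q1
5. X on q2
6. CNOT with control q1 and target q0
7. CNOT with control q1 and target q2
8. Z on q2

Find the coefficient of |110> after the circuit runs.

|110> carries amplitude sqrt(2)/2 in the final state.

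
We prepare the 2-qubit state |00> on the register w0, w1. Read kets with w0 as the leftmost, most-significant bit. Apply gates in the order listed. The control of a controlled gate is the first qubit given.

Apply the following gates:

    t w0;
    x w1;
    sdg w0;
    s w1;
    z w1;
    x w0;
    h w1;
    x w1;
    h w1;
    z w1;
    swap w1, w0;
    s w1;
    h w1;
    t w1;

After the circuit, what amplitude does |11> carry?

The amplitude on |11> is -sqrt(2)*exp(I*pi/4)/2. Key observation: steps 7-10 multiply out to the identity, so the circuit reduces to the remaining gates.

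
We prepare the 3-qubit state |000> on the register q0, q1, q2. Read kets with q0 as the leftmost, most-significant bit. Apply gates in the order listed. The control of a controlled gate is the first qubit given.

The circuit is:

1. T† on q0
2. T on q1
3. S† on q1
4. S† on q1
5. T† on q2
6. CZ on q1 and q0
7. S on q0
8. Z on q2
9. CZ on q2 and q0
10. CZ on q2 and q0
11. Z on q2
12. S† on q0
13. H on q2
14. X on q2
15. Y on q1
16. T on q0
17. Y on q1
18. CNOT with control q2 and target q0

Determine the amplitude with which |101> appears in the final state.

|101> carries amplitude sqrt(2)/2 in the final state. Key observation: steps 7-12 multiply out to the identity, so the circuit reduces to the remaining gates.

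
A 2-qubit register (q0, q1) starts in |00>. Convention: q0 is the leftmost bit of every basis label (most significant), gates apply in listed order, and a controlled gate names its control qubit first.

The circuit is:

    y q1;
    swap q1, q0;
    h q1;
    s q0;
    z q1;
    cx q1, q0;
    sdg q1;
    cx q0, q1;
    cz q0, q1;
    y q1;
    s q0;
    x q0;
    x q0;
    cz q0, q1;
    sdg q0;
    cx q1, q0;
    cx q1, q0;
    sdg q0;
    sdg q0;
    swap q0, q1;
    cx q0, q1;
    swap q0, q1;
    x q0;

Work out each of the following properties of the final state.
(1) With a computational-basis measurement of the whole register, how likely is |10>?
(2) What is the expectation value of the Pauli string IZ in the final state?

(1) A full measurement returns |10> with probability 1/2.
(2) The expectation value of IZ is 1.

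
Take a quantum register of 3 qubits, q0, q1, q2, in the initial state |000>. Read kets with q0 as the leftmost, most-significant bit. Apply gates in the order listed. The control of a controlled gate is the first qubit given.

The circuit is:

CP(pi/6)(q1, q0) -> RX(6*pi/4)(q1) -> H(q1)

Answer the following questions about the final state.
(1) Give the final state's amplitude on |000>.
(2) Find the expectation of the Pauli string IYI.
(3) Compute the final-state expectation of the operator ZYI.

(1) |000> carries amplitude -1/2 - I/2 in the final state.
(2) In the final state, IYI has expectation -1.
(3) The expectation value of ZYI is -1.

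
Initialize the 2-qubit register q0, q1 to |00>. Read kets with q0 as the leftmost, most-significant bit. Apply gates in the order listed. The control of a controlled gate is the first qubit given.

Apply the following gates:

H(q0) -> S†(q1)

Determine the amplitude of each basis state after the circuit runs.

The resulting statevector has amplitude sqrt(2)/2 on |00>, 0 on |01>, sqrt(2)/2 on |10>, 0 on |11>.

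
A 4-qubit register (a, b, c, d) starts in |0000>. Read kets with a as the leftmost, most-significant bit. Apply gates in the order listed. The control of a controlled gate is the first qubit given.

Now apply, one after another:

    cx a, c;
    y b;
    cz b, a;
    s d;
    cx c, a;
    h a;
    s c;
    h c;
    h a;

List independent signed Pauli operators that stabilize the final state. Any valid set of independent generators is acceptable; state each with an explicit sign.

One valid set of independent stabilizer generators is +IIXI, +ZIII, -IZII, +IIIZ (any independent generating set of the same group is equally correct).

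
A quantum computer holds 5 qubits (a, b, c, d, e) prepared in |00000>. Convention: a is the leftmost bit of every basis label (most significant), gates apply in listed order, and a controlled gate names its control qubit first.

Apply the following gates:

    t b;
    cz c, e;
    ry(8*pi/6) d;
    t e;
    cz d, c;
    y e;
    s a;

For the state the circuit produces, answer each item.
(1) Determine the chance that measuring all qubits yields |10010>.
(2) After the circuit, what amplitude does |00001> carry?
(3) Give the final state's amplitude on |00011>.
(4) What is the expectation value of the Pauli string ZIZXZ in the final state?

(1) A full measurement returns |10010> with probability 0.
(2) The final state's coefficient on |00001> equals -I/2.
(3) The amplitude on |00011> is sqrt(3)*I/2.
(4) The observable ZIZXZ averages to sqrt(3)/2.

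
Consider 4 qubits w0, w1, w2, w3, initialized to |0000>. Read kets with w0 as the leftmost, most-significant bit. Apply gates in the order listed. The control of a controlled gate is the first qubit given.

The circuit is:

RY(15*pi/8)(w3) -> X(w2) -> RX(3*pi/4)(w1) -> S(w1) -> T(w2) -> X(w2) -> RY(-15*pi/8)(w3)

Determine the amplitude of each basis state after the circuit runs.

The resulting statevector has amplitude sqrt(1/2 - sqrt(2)/4)*exp(I*pi/4)*sin(pi/16)**2 + sqrt(1/2 - sqrt(2)/4)*exp(I*pi/4)*cos(pi/16)**2 on |0000>, sqrt(sqrt(2)/4 + 1/2)*exp(I*pi/4)*sin(pi/16)**2 + sqrt(sqrt(2)/4 + 1/2)*exp(I*pi/4)*cos(pi/16)**2 on |0100>, and 0 on every other basis state.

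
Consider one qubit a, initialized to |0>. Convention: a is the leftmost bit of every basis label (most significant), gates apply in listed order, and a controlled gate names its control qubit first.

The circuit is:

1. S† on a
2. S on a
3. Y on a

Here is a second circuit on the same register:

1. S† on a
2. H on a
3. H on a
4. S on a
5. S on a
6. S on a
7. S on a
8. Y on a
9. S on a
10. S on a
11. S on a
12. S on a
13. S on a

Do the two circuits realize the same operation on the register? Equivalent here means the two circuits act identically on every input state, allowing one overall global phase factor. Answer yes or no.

No: there is an input state on which the two circuits produce genuinely different outputs (not merely differing by a phase).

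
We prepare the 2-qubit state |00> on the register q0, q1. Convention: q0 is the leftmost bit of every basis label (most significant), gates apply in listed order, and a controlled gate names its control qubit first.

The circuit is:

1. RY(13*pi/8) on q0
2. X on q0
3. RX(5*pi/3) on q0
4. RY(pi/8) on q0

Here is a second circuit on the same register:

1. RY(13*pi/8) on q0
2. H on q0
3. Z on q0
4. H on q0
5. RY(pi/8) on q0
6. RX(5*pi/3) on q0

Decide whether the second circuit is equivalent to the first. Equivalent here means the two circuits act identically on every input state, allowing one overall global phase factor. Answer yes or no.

No: there is an input state on which the two circuits produce genuinely different outputs (not merely differing by a phase).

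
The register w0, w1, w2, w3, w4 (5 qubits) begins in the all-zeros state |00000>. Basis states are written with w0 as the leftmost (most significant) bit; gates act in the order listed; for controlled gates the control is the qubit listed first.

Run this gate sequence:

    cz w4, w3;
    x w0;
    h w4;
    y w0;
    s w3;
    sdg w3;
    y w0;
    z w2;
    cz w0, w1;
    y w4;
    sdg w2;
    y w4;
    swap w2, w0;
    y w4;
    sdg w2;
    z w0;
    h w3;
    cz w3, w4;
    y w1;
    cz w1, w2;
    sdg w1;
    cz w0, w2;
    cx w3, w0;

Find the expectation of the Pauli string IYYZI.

The expectation value of IYYZI is 0. Key observation: gates 4-7 undo each other exactly, leaving only the rest of the circuit to track.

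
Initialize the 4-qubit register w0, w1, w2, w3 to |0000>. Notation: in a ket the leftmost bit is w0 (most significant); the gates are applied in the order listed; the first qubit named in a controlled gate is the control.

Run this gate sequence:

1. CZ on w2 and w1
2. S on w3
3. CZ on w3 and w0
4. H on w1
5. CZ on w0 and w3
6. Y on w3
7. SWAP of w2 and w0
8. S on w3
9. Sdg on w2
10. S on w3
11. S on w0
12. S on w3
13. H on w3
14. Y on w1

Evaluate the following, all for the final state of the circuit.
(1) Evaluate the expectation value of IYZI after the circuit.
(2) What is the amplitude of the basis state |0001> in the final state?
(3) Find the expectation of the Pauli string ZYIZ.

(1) The expectation value of IYZI is 0.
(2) |0001> carries amplitude I/2 in the final state.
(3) The observable ZYIZ averages to 0.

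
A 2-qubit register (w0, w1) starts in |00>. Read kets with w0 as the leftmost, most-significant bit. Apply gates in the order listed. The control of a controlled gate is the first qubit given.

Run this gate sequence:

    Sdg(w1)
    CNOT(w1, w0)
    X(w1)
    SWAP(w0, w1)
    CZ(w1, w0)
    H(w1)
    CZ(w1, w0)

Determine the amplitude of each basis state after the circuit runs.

After the circuit, the state carries amplitude 0 on |00>, 0 on |01>, sqrt(2)/2 on |10>, -sqrt(2)/2 on |11>.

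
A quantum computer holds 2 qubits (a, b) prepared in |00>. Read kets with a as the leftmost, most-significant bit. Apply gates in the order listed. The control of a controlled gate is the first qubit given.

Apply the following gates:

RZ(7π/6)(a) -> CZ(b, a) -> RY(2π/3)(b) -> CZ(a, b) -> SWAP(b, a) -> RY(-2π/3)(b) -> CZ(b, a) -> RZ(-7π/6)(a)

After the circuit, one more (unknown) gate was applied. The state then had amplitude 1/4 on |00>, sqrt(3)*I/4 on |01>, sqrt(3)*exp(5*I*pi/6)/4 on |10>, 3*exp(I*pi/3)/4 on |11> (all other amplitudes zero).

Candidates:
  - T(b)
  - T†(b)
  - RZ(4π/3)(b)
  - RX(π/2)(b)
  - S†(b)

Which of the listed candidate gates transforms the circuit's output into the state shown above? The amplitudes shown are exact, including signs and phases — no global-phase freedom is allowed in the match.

It was S†(b) that produced the state shown.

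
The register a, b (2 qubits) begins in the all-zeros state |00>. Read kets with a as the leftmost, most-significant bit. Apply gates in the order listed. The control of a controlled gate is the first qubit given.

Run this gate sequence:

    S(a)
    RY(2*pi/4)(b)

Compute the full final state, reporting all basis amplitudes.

The resulting statevector has amplitude sqrt(2)/2 on |00>, sqrt(2)/2 on |01>, 0 on |10>, 0 on |11>.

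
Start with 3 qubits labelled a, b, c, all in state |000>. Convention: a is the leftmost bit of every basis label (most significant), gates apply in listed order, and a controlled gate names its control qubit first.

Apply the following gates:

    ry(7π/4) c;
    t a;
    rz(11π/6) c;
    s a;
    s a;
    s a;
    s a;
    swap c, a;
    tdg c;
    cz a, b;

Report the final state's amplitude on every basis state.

After the circuit, the state carries amplitude sqrt(sqrt(2) + 2)*exp(I*pi/12)/2 on |000>, sqrt(2 - sqrt(2))*exp(11*I*pi/12)/2 on |100>, and 0 on every other basis state. Key observation: gates 4-7 undo each other exactly, leaving only the rest of the circuit to track.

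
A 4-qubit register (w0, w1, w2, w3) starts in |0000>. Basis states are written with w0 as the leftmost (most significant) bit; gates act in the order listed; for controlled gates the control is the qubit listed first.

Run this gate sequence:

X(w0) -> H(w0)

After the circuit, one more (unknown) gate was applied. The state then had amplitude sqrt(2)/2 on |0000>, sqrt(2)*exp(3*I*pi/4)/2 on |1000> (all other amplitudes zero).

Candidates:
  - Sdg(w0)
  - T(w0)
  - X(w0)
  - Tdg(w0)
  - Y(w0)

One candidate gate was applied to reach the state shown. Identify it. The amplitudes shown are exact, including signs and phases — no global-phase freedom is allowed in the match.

The applied gate was Tdg(w0).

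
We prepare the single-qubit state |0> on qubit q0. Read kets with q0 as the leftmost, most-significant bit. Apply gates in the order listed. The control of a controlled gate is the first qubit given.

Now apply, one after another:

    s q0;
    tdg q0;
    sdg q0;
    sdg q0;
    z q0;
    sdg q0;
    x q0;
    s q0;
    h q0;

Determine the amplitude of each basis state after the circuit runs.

The final amplitudes are sqrt(2)*I/2 on |0>, -sqrt(2)*I/2 on |1>.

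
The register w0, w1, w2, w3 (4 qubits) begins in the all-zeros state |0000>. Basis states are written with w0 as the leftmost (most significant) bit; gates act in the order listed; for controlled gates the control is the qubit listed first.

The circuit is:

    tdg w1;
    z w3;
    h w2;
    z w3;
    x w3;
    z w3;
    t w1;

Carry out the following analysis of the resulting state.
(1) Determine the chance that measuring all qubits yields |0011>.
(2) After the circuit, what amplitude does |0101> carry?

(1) The probability of measuring |0011> is 1/2.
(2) The amplitude on |0101> is 0.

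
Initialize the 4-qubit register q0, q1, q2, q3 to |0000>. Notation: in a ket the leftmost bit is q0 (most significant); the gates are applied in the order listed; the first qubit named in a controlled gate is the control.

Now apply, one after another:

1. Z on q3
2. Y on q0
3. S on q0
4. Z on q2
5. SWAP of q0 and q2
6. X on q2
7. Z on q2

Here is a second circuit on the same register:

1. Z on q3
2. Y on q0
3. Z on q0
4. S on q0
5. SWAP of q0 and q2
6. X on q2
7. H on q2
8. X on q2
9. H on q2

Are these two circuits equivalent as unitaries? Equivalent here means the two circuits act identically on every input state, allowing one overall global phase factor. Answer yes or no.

No, they are not equivalent — no single phase factor reconciles the two unitaries.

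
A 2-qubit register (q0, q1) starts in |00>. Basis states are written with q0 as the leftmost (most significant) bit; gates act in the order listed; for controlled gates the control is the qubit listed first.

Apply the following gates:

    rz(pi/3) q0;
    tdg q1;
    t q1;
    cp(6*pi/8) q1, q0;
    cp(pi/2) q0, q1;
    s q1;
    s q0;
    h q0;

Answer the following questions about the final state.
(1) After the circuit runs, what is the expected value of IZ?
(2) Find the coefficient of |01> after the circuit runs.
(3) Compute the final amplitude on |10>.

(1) The expectation value of IZ is 1.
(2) The amplitude on |01> is 0.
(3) The amplitude on |10> is -sqrt(2)*exp(5*I*pi/6)/2.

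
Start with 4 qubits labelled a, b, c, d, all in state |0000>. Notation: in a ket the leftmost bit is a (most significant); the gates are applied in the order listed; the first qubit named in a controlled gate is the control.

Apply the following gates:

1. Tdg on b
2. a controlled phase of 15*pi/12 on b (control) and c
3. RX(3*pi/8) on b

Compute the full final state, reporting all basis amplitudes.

The final amplitudes are cos(3*pi/16) on |0000>, -I*sin(3*pi/16) on |0100>, and 0 on every other basis state.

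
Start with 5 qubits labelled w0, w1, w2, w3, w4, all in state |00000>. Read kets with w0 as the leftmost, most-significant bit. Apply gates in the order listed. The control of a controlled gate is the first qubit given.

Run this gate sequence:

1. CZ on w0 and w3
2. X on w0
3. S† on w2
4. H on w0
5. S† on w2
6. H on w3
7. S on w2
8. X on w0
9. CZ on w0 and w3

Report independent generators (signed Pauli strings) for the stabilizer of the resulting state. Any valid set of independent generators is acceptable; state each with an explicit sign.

The final state is stabilized by the group generated by -XIIZI, +ZIIXI, +IZIII, +IIZII, +IIIIZ; other independent generating sets are equally valid.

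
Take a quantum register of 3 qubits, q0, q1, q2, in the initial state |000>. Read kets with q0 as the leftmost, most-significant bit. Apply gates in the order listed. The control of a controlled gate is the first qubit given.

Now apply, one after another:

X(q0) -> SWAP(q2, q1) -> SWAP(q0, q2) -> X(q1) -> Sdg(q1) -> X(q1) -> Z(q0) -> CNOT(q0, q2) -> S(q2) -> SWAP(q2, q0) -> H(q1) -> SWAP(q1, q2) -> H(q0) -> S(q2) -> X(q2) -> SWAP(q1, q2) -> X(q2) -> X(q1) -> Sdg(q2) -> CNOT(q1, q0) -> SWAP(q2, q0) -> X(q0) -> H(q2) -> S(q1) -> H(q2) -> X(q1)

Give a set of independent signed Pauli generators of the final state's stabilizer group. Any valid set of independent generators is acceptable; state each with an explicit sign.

The final state is stabilized by the group generated by +IXI, -IIX, +ZII; other independent generating sets are equally valid.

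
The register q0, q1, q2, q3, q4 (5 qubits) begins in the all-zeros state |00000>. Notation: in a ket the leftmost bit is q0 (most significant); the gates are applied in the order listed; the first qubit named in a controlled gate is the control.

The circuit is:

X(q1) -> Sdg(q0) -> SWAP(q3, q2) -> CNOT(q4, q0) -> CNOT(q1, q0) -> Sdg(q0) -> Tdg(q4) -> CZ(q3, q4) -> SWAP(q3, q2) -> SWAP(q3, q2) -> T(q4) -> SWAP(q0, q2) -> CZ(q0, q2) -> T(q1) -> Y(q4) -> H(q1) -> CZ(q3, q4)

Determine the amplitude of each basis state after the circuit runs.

The final amplitudes are sqrt(2)*exp(I*pi/4)/2 on |00101>, -sqrt(2)*exp(I*pi/4)/2 on |01101>, and 0 on every other basis state. Key observation: the block from step 9 through step 10 cancels to the identity and can be dropped.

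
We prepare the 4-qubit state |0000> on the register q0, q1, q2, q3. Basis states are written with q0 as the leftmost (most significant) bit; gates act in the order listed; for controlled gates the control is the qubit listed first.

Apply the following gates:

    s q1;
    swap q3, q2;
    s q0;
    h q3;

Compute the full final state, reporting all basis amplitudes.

The resulting statevector has amplitude sqrt(2)/2 on |0000>, sqrt(2)/2 on |0001>, and 0 on every other basis state.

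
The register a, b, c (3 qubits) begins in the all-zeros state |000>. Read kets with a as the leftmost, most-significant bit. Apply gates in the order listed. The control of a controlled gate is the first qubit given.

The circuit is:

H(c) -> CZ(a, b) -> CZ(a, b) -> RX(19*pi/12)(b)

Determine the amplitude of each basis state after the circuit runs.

The final amplitudes are -sqrt(2*sqrt(2) + 4)/8 - sqrt(12 - 6*sqrt(2))/8 on |000>, -sqrt(2*sqrt(2) + 4)/8 - sqrt(12 - 6*sqrt(2))/8 on |001>, -I*sqrt(6*sqrt(2) + 12)/8 + I*sqrt(4 - 2*sqrt(2))/8 on |010>, -I*sqrt(6*sqrt(2) + 12)/8 + I*sqrt(4 - 2*sqrt(2))/8 on |011>, 0 on |100>, 0 on |101>, 0 on |110>, 0 on |111>.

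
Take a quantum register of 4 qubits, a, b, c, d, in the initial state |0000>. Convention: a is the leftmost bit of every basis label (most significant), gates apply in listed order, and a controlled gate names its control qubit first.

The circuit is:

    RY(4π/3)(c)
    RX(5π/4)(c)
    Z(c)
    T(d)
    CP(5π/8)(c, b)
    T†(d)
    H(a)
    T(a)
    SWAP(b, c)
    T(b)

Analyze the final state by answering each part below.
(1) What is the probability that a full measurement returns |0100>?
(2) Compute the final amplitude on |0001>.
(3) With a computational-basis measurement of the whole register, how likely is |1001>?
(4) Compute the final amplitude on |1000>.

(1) The probability of measuring |0100> is 1/4 - sqrt(2)/16.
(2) The final state's coefficient on |0001> equals 0.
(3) Outcome |1001> occurs with probability 0.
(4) The final state's coefficient on |1000> equals -sqrt(6*sqrt(2) + 12)*exp(3*I*pi/4)/8 + sqrt(4 - 2*sqrt(2))*exp(I*pi/4)/8.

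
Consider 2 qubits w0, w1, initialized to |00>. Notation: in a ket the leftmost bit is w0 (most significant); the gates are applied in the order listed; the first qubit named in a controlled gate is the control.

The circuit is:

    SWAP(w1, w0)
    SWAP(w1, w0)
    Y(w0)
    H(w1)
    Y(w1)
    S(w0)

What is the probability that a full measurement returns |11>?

A full measurement returns |11> with probability 1/2.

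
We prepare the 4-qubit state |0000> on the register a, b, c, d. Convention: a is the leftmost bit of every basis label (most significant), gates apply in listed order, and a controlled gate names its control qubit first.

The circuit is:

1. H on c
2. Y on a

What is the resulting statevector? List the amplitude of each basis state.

The final amplitudes are sqrt(2)*I/2 on |1000>, sqrt(2)*I/2 on |1010>, and 0 on every other basis state.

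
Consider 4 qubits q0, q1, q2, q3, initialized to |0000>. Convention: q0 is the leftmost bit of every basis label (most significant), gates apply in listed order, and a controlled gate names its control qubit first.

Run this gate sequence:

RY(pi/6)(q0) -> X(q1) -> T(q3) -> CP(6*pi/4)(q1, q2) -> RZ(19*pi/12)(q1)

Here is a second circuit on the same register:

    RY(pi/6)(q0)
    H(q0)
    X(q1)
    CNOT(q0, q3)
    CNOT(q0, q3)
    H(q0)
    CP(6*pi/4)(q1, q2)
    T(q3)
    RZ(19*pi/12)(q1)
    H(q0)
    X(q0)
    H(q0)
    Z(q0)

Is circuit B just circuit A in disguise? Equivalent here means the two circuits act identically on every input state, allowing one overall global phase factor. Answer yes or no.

Yes: on every input state the two circuits agree up to one overall phase factor.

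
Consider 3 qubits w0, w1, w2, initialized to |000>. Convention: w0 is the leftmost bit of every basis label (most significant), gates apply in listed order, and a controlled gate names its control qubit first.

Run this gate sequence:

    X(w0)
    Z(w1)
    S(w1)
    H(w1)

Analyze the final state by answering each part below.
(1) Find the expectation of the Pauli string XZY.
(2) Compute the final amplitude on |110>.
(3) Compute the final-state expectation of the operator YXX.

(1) The observable XZY averages to 0.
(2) The amplitude on |110> is sqrt(2)/2.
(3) The observable YXX averages to 0.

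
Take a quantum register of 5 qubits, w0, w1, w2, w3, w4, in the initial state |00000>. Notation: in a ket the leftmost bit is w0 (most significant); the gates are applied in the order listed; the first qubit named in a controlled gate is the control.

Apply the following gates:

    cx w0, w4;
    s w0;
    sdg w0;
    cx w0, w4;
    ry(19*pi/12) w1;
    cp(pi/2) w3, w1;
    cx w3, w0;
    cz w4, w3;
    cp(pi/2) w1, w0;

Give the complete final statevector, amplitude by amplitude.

The final amplitudes are -sqrt(sqrt(2) + 2)/4 - sqrt(6 - 3*sqrt(2))/4 on |00000>, -sqrt(2 - sqrt(2))/4 + sqrt(3*sqrt(2) + 6)/4 on |01000>, and 0 on every other basis state. Key observation: the block from step 1 through step 4 cancels to the identity and can be dropped.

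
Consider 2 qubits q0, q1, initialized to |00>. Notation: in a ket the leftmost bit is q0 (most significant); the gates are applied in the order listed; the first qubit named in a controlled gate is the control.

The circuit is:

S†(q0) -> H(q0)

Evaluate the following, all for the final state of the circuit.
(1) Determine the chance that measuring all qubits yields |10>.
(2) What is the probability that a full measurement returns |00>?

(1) The probability of measuring |10> is 1/2.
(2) A full measurement returns |00> with probability 1/2.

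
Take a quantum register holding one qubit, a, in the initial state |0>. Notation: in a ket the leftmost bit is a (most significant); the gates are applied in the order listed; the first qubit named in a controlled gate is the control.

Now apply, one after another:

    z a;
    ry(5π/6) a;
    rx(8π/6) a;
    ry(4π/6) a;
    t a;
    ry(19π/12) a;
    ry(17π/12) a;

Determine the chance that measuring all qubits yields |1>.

A full measurement returns |1> with probability 1/2 - 3*sqrt(3)/16.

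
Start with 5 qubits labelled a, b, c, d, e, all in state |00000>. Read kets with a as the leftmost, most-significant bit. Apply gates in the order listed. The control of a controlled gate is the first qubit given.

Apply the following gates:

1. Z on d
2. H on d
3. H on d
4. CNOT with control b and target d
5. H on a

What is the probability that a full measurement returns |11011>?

A full measurement returns |11011> with probability 0.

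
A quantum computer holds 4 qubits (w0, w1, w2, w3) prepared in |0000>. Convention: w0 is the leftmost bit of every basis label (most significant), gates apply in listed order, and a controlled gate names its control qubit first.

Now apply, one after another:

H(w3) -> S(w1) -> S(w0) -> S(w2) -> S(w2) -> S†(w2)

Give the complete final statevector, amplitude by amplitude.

The final amplitudes are sqrt(2)/2 on |0000>, sqrt(2)/2 on |0001>, and 0 on every other basis state. Key observation: the block from step 5 through step 6 cancels to the identity and can be dropped.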